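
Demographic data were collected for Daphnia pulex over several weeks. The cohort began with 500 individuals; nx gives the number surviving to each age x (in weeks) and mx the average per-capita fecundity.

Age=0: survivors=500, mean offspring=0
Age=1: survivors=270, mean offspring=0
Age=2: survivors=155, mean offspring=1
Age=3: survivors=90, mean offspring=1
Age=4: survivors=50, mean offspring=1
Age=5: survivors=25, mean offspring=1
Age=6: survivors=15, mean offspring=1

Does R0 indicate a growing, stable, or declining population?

lx = nx/n0 = nx/500: 1, 0.54, 0.31, 0.18, 0.1, 0.05, 0.03
R0 = Σ lx·mx = 0 + 0 + 0.31 + 0.18 + 0.1 + 0.05 + 0.03 = 0.67
R0 < 1, so the population is declining.

declining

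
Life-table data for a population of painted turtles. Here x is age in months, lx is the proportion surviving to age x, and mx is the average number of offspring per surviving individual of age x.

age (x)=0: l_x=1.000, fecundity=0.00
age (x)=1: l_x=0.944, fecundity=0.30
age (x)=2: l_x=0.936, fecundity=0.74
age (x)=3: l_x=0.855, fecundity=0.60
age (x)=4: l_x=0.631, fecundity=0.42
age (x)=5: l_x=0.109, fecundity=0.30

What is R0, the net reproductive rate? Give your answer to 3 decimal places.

1.787

lx·mx by age: 0, 0.2832, 0.69264, 0.513, 0.26502, 0.0327
R0 = Σ lx·mx = 1.78656 → 1.787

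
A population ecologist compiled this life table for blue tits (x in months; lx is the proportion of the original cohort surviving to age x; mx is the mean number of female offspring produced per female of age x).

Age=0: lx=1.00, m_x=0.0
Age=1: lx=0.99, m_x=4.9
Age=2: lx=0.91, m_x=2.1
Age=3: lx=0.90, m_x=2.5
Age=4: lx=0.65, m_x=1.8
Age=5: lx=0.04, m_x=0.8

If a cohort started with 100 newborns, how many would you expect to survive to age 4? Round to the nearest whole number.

Expected survivors = N0 · l_4 = 100 × 0.65 = 65 → 65

65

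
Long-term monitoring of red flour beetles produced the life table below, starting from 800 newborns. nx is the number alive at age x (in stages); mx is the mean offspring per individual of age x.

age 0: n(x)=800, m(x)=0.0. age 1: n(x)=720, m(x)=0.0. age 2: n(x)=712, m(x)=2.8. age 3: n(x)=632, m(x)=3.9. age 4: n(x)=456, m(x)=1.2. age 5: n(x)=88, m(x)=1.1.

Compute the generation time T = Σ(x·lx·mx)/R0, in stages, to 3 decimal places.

2.754

lx = nx/n0 = nx/800: 1, 0.9, 0.89, 0.79, 0.57, 0.11
lx·mx: 0, 0, 2.492, 3.081, 0.684, 0.121 → R0 = 6.378
x·lx·mx: 0, 0, 4.984, 9.243, 2.736, 0.605 → Σ = 17.568
T = 17.568 / 6.378 = 2.754468… → 2.754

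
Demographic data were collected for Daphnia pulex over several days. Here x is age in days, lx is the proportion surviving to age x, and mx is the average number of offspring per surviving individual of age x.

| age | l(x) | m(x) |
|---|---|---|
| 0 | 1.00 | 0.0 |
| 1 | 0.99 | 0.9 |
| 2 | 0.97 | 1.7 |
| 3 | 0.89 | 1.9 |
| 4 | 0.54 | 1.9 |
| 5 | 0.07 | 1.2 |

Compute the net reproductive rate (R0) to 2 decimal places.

lx·mx by age: 0, 0.891, 1.649, 1.691, 1.026, 0.084
R0 = Σ lx·mx = 5.341 → 5.34

5.34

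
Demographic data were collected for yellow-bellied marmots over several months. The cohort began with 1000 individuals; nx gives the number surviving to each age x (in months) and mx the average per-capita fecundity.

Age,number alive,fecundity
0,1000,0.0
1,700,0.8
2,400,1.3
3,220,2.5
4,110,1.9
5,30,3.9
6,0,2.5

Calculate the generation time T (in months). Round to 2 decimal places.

lx = nx/n0 = nx/1000: 1, 0.7, 0.4, 0.22, 0.11, 0.03, 0
lx·mx: 0, 0.56, 0.52, 0.55, 0.209, 0.117, 0 → R0 = 1.956
x·lx·mx: 0, 0.56, 1.04, 1.65, 0.836, 0.585, 0 → Σ = 4.671
T = 4.671 / 1.956 = 2.388037… → 2.39

2.39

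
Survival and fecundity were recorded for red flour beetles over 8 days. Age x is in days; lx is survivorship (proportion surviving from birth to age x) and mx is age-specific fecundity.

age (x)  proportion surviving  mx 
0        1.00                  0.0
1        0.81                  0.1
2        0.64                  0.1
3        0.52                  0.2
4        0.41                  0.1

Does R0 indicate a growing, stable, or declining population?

declining

R0 = Σ lx·mx = 0 + 0.081 + 0.064 + 0.104 + 0.041 = 0.29
R0 < 1, so the population is declining.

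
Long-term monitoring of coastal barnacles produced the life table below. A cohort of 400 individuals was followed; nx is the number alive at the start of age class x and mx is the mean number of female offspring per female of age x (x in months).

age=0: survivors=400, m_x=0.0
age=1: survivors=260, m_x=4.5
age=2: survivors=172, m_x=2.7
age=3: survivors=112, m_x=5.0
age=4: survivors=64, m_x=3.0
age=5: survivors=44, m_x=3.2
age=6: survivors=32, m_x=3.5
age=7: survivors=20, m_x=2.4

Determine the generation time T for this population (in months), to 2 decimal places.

2.33

lx = nx/n0 = nx/400: 1, 0.65, 0.43, 0.28, 0.16, 0.11, 0.08, 0.05
lx·mx: 0, 2.925, 1.161, 1.4, 0.48, 0.352, 0.28, 0.12 → R0 = 6.718
x·lx·mx: 0, 2.925, 2.322, 4.2, 1.92, 1.76, 1.68, 0.84 → Σ = 15.647
T = 15.647 / 6.718 = 2.329116… → 2.33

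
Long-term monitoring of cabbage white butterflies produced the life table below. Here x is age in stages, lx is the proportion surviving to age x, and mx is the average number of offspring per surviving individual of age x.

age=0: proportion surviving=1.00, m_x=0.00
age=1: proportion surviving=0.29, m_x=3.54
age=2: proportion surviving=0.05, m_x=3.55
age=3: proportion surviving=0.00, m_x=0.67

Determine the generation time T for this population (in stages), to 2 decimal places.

1.15

lx·mx: 0, 1.0266, 0.1775, 0 → R0 = 1.2041
x·lx·mx: 0, 1.0266, 0.355, 0 → Σ = 1.3816
T = 1.3816 / 1.2041 = 1.147413… → 1.15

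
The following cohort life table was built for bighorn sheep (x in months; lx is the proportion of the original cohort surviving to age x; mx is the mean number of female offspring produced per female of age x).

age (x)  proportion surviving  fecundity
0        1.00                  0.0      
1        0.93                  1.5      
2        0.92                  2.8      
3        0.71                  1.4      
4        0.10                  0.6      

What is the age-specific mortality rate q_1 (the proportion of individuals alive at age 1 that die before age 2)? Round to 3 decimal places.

0.011

q_1 = (l_1 − l_2) / l_1 = (0.93 − 0.92) / 0.93
     = 0.01 / 0.93 = 0.010753… → 0.011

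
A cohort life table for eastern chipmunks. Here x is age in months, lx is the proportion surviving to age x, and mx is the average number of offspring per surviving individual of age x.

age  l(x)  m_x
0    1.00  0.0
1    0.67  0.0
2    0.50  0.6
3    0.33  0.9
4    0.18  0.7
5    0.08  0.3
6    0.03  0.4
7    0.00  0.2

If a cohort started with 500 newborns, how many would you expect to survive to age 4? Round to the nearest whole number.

90

Expected survivors = N0 · l_4 = 500 × 0.18 = 90 → 90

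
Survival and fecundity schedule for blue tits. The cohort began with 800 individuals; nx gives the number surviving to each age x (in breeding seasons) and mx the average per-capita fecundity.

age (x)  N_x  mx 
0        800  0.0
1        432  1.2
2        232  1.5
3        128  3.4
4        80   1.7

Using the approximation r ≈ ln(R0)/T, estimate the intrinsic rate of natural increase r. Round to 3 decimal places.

0.275

lx = nx/n0 = nx/800: 1, 0.54, 0.29, 0.16, 0.1
R0 = Σ lx·mx = 0 + 0.648 + 0.435 + 0.544 + 0.17 = 1.797
Σ x·lx·mx = 3.83; T = 3.83/1.797 = 2.13133…
r ≈ ln(R0)/T = ln(1.797)/2.13133… = 0.275… → 0.275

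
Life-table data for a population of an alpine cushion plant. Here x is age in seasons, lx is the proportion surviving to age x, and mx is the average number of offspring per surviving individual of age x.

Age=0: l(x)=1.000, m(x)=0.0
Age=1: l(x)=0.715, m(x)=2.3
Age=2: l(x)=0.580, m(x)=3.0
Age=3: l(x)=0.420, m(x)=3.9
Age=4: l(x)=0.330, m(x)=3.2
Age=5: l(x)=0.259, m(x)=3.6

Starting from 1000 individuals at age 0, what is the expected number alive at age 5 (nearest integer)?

259

Expected survivors = N0 · l_5 = 1000 × 0.259 = 259 → 259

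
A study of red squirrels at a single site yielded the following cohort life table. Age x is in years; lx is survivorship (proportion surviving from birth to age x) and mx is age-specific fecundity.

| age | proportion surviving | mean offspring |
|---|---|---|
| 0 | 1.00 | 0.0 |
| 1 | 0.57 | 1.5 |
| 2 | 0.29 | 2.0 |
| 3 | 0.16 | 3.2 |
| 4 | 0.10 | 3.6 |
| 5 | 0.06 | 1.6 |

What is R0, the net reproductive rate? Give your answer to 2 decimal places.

2.40

lx·mx by age: 0, 0.855, 0.58, 0.512, 0.36, 0.096
R0 = Σ lx·mx = 2.403 → 2.40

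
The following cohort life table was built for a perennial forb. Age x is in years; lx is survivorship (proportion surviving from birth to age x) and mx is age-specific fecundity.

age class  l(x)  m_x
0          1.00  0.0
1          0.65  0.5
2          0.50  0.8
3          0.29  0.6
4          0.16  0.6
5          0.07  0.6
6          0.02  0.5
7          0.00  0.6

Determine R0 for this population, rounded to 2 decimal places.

lx·mx by age: 0, 0.325, 0.4, 0.174, 0.096, 0.042, 0.01, 0
R0 = Σ lx·mx = 1.047 → 1.05

1.05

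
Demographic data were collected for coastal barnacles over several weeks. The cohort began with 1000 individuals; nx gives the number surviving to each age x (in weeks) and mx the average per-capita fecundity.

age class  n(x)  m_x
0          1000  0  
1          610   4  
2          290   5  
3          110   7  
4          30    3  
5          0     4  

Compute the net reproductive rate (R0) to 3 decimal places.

4.750

lx = nx/n0 = nx/1000: 1, 0.61, 0.29, 0.11, 0.03, 0
lx·mx by age: 0, 2.44, 1.45, 0.77, 0.09, 0
R0 = Σ lx·mx = 4.75 → 4.750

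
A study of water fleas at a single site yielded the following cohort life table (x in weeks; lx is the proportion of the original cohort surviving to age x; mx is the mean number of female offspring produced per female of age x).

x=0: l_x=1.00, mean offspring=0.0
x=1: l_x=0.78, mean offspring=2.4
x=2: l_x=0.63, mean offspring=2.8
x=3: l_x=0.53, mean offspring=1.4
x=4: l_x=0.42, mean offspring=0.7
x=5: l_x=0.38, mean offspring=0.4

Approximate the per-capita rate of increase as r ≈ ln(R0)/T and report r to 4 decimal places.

R0 = Σ lx·mx = 0 + 1.872 + 1.764 + 0.742 + 0.294 + 0.152 = 4.824
Σ x·lx·mx = 9.562; T = 9.562/4.824 = 1.98217…
r ≈ ln(R0)/T = ln(4.824)/1.98217… = 0.793878… → 0.7939

0.7939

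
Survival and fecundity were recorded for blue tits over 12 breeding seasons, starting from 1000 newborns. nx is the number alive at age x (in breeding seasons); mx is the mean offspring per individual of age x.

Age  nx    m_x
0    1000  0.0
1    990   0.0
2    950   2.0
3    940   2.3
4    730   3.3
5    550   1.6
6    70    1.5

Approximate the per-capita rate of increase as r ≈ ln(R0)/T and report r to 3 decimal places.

0.600

lx = nx/n0 = nx/1000: 1, 0.99, 0.95, 0.94, 0.73, 0.55, 0.07
R0 = Σ lx·mx = 0 + 0 + 1.9 + 2.162 + 2.409 + 0.88 + 0.105 = 7.456
Σ x·lx·mx = 24.952; T = 24.952/7.456 = 3.34657…
r ≈ ln(R0)/T = ln(7.456)/3.34657… = 0.60032… → 0.600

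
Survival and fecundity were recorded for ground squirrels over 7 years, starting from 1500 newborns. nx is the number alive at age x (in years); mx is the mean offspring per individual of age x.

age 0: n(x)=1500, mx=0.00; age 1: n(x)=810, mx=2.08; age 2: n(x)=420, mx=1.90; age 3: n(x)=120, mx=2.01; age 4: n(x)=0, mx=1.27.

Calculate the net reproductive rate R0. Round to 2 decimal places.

lx = nx/n0 = nx/1500: 1, 0.54, 0.28, 0.08, 0
lx·mx by age: 0, 1.1232, 0.532, 0.1608, 0
R0 = Σ lx·mx = 1.816 → 1.82

1.82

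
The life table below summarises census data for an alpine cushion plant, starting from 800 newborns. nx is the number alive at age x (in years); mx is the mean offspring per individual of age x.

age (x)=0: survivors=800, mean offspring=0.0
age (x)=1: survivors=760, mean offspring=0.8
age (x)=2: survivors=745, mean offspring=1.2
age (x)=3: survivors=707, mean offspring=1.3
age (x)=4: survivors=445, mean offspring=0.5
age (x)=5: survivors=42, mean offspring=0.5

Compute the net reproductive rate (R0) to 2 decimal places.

lx = nx/n0 = nx/800: 1, 0.95, 0.93125, 0.88375, 0.55625, 0.0525
lx·mx by age: 0, 0.76, 1.1175, 1.148875, 0.278125, 0.02625
R0 = Σ lx·mx = 3.33075 → 3.33

3.33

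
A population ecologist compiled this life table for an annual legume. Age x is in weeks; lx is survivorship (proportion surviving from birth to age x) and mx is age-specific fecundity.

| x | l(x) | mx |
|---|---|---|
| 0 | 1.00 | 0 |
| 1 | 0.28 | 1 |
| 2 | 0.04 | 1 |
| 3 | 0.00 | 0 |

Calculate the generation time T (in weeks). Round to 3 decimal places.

lx·mx: 0, 0.28, 0.04, 0 → R0 = 0.32
x·lx·mx: 0, 0.28, 0.08, 0 → Σ = 0.36
T = 0.36 / 0.32 = 1.125 → 1.125

1.125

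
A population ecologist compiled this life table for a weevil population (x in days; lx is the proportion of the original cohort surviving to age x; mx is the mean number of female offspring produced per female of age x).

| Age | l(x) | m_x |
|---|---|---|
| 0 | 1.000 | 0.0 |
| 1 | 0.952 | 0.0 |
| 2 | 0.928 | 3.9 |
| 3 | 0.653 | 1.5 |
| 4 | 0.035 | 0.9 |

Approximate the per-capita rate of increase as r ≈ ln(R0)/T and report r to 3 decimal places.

R0 = Σ lx·mx = 0 + 0 + 3.6192 + 0.9795 + 0.0315 = 4.6302
Σ x·lx·mx = 10.3029; T = 10.3029/4.6302 = 2.22515…
r ≈ ln(R0)/T = ln(4.6302)/2.22515… = 0.68876… → 0.689

0.689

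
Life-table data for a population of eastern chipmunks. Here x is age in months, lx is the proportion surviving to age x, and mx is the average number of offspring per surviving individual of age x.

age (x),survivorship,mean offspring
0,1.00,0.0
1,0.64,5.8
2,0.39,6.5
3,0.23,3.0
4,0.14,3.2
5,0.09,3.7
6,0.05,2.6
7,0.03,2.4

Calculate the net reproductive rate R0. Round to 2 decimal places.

lx·mx by age: 0, 3.712, 2.535, 0.69, 0.448, 0.333, 0.13, 0.072
R0 = Σ lx·mx = 7.92 → 7.92

7.92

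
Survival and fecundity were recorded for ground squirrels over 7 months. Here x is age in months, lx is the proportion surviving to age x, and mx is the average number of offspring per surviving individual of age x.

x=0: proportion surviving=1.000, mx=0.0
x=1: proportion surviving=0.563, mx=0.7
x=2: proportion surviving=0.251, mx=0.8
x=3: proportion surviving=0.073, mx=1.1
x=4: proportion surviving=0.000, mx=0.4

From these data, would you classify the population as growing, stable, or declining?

declining

R0 = Σ lx·mx = 0 + 0.3941 + 0.2008 + 0.0803 + 0 = 0.6752
R0 < 1, so the population is declining.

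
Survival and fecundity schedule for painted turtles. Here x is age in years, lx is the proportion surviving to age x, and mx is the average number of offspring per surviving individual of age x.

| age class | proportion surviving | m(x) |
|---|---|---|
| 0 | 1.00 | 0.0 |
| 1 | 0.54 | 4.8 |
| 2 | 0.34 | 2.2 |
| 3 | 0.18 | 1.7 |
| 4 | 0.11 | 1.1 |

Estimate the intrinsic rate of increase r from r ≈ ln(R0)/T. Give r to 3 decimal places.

R0 = Σ lx·mx = 0 + 2.592 + 0.748 + 0.306 + 0.121 = 3.767
Σ x·lx·mx = 5.49; T = 5.49/3.767 = 1.45739…
r ≈ ln(R0)/T = ln(3.767)/1.45739… = 0.91004… → 0.910

0.910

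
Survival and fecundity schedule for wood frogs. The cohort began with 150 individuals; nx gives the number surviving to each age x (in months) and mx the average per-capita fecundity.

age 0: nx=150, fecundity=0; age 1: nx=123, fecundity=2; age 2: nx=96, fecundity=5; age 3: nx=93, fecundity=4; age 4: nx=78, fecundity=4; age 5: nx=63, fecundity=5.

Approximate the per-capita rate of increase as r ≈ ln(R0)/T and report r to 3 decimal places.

lx = nx/n0 = nx/150: 1, 0.82, 0.64, 0.62, 0.52, 0.42
R0 = Σ lx·mx = 0 + 1.64 + 3.2 + 2.48 + 2.08 + 2.1 = 11.5
Σ x·lx·mx = 34.3; T = 34.3/11.5 = 2.98261…
r ≈ ln(R0)/T = ln(11.5)/2.98261… = 0.81886… → 0.819

0.819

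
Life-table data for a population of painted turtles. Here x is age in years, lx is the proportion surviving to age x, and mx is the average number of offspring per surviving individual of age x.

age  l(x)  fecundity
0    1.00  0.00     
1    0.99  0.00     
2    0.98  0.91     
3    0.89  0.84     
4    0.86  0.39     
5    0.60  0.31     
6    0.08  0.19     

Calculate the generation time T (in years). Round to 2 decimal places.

lx·mx: 0, 0, 0.8918, 0.7476, 0.3354, 0.186, 0.0152 → R0 = 2.176
x·lx·mx: 0, 0, 1.7836, 2.2428, 1.3416, 0.93, 0.0912 → Σ = 6.3892
T = 6.3892 / 2.176 = 2.936213… → 2.94

2.94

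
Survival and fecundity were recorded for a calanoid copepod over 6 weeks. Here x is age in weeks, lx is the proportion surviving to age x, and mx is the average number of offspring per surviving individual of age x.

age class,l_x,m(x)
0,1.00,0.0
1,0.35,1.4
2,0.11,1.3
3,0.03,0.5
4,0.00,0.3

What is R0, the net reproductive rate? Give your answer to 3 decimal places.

lx·mx by age: 0, 0.49, 0.143, 0.015, 0
R0 = Σ lx·mx = 0.648 → 0.648

0.648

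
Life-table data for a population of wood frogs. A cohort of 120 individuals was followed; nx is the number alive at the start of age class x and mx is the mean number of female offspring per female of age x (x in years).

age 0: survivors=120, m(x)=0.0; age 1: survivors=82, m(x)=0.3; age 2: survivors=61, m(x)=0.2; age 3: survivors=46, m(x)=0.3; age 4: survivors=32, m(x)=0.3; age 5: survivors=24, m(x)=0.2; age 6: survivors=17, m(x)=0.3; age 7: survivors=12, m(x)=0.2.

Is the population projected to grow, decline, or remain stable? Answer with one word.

declining

lx = nx/n0 = nx/120: 1, 0.68333…, 0.50833…, 0.38333…, 0.26667…, 0.2, 0.14167…, 0.1
R0 = Σ lx·mx = 0 + 0.205… + 0.101667… + 0.115… + 0.08… + 0.04 + 0.0425… + 0.02 = 0.604167…
R0 < 1, so the population is declining.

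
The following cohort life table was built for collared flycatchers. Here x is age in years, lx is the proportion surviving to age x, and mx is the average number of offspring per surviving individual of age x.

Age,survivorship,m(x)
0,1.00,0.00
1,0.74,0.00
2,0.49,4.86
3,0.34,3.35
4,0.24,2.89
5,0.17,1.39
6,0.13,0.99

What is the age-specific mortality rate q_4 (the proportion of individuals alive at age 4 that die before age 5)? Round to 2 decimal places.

q_4 = (l_4 − l_5) / l_4 = (0.24 − 0.17) / 0.24
     = 0.07 / 0.24 = 0.291667… → 0.29

0.29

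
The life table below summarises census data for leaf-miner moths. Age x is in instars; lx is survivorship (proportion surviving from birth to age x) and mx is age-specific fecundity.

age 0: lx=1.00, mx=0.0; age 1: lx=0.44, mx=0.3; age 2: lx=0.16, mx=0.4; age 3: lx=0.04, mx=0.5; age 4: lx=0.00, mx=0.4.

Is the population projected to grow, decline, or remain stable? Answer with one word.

declining

R0 = Σ lx·mx = 0 + 0.132 + 0.064 + 0.02 + 0 = 0.216
R0 < 1, so the population is declining.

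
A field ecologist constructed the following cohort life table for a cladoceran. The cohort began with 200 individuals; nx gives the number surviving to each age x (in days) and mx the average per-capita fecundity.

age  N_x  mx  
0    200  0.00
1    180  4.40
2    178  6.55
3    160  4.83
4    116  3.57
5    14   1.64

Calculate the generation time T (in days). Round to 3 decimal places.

lx = nx/n0 = nx/200: 1, 0.9, 0.89, 0.8, 0.58, 0.07
lx·mx: 0, 3.96, 5.8295, 3.864, 2.0706, 0.1148 → R0 = 15.8389
x·lx·mx: 0, 3.96, 11.659, 11.592, 8.2824, 0.574 → Σ = 36.0674
T = 36.0674 / 15.8389 = 2.27714… → 2.277

2.277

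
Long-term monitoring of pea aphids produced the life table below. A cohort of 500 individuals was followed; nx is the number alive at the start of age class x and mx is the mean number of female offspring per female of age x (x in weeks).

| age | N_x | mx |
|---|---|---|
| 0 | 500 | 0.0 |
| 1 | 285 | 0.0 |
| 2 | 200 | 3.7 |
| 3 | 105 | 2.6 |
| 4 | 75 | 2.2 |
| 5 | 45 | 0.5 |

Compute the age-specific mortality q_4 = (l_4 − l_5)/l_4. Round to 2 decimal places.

0.40

lx = nx/n0 = nx/500: 1, 0.57, 0.4, 0.21, 0.15, 0.09
q_4 = (l_4 − l_5) / l_4 = (0.15 − 0.09) / 0.15
     = 0.06 / 0.15 = 0.4 → 0.40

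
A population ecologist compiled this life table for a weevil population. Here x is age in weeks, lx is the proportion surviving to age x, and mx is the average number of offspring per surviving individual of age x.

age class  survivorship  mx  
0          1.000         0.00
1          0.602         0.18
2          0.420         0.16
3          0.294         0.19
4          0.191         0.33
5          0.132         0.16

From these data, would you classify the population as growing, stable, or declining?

R0 = Σ lx·mx = 0 + 0.10836 + 0.0672 + 0.05586 + 0.06303 + 0.02112 = 0.31557
R0 < 1, so the population is declining.

declining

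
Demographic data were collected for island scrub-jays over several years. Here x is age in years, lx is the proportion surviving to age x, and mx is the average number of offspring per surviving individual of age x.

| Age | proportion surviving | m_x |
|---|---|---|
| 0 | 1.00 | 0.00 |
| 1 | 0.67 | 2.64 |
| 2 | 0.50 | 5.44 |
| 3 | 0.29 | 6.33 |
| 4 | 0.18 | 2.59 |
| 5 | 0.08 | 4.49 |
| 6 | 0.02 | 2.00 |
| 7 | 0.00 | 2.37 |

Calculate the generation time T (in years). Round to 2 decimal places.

2.31

lx·mx: 0, 1.7688, 2.72, 1.8357, 0.4662, 0.3592, 0.04, 0 → R0 = 7.1899
x·lx·mx: 0, 1.7688, 5.44, 5.5071, 1.8648, 1.796, 0.24, 0 → Σ = 16.6167
T = 16.6167 / 7.1899 = 2.311117… → 2.31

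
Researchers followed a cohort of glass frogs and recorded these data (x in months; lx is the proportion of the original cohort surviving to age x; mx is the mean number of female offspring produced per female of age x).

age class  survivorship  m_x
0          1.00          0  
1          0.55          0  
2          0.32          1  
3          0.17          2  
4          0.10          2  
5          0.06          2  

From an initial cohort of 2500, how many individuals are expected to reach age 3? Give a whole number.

425

Expected survivors = N0 · l_3 = 2500 × 0.17 = 425 → 425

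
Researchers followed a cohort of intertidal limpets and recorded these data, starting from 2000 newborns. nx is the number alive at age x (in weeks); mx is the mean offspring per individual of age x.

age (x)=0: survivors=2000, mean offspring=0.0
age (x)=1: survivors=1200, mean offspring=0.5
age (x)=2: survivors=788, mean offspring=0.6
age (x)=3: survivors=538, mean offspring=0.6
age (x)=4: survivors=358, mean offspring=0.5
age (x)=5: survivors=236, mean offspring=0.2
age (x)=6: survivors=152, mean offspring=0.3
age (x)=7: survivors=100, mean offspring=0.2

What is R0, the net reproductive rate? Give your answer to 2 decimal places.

0.84

lx = nx/n0 = nx/2000: 1, 0.6, 0.394, 0.269, 0.179, 0.118, 0.076, 0.05
lx·mx by age: 0, 0.3, 0.2364, 0.1614, 0.0895, 0.0236, 0.0228, 0.01
R0 = Σ lx·mx = 0.8437 → 0.84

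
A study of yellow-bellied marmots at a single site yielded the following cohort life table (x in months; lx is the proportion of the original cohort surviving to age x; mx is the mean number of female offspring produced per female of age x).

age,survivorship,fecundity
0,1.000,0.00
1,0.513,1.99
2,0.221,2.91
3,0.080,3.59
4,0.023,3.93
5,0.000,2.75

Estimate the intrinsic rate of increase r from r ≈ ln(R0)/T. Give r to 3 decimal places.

R0 = Σ lx·mx = 0 + 1.02087 + 0.64311 + 0.2872 + 0.09039 + 0 = 2.04157
Σ x·lx·mx = 3.53025; T = 3.53025/2.04157 = 1.72918…
r ≈ ln(R0)/T = ln(2.04157)/1.72918… = 0.41275… → 0.413

0.413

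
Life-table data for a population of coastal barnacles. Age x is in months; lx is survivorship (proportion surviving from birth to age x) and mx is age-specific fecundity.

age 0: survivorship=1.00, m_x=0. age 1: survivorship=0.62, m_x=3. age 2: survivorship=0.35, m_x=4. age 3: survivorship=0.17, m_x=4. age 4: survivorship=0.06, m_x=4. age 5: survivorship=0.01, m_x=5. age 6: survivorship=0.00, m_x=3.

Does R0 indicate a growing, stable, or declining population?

R0 = Σ lx·mx = 0 + 1.86 + 1.4 + 0.68 + 0.24 + 0.05 + 0 = 4.23
R0 > 1, so the population is growing.

growing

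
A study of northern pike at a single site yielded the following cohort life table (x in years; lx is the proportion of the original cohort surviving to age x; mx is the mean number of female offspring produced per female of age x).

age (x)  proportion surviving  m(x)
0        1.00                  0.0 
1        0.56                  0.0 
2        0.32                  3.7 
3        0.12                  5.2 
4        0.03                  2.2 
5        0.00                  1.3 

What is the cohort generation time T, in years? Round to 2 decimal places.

2.40

lx·mx: 0, 0, 1.184, 0.624, 0.066, 0 → R0 = 1.874
x·lx·mx: 0, 0, 2.368, 1.872, 0.264, 0 → Σ = 4.504
T = 4.504 / 1.874 = 2.403415… → 2.40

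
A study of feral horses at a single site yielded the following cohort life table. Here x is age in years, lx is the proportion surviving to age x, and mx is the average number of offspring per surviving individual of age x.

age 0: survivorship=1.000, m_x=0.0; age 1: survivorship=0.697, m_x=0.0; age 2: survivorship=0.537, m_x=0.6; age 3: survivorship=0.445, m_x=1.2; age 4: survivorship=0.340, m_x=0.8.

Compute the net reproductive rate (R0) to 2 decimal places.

lx·mx by age: 0, 0, 0.3222, 0.534, 0.272
R0 = Σ lx·mx = 1.1282 → 1.13

1.13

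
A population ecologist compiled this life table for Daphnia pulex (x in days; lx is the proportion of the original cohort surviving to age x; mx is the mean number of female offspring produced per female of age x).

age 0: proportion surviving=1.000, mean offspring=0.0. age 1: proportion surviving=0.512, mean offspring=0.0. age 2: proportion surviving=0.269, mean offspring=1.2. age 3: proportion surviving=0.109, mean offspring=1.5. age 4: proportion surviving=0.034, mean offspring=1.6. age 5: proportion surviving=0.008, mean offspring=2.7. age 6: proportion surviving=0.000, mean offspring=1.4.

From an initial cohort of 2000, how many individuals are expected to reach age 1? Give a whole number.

1024

Expected survivors = N0 · l_1 = 2000 × 0.512 = 1024 → 1024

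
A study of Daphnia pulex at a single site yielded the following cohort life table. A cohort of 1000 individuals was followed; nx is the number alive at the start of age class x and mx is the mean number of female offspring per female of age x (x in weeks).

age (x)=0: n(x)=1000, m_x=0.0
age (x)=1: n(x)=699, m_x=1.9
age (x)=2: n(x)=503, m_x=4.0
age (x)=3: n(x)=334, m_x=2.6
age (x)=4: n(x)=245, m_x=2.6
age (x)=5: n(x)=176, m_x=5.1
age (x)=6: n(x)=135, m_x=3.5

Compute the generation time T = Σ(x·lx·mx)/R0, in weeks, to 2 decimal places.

lx = nx/n0 = nx/1000: 1, 0.699, 0.503, 0.334, 0.245, 0.176, 0.135
lx·mx: 0, 1.3281, 2.012, 0.8684, 0.637, 0.8976, 0.4725 → R0 = 6.2156
x·lx·mx: 0, 1.3281, 4.024, 2.6052, 2.548, 4.488, 2.835 → Σ = 17.8283
T = 17.8283 / 6.2156 = 2.868315… → 2.87

2.87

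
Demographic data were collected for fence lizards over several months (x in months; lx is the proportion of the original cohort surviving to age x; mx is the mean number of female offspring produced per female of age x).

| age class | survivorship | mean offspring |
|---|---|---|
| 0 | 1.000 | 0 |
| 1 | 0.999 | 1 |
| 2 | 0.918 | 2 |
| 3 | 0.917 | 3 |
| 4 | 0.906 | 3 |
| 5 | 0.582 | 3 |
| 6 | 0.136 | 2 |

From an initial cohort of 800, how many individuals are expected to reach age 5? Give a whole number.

466

Expected survivors = N0 · l_5 = 800 × 0.582 = 465.6 → 466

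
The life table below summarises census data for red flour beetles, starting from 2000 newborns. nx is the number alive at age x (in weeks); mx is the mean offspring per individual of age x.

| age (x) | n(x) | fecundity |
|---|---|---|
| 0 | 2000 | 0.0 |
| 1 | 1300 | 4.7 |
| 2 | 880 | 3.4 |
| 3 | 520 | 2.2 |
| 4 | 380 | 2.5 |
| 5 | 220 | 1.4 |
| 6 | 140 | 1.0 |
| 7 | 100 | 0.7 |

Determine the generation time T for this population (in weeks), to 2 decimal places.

lx = nx/n0 = nx/2000: 1, 0.65, 0.44, 0.26, 0.19, 0.11, 0.07, 0.05
lx·mx: 0, 3.055, 1.496, 0.572, 0.475, 0.154, 0.07, 0.035 → R0 = 5.857
x·lx·mx: 0, 3.055, 2.992, 1.716, 1.9, 0.77, 0.42, 0.245 → Σ = 11.098
T = 11.098 / 5.857 = 1.894827… → 1.89

1.89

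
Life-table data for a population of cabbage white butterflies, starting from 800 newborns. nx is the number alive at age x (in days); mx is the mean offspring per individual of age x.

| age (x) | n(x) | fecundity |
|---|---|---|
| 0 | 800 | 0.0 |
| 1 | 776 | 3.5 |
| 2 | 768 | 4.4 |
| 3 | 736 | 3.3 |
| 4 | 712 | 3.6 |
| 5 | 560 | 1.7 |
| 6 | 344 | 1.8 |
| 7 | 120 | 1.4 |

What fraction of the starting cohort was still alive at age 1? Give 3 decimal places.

0.970

l_1 = n_1/n_0 = 776/800 = 0.97 → 0.970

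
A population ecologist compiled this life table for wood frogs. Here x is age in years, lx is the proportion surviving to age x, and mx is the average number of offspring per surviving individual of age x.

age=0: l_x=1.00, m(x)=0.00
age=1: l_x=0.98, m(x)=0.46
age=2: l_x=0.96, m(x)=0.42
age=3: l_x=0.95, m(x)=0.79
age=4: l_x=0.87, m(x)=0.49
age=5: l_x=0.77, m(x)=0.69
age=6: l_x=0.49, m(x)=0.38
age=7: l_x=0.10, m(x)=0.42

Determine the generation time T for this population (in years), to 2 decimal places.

lx·mx: 0, 0.4508, 0.4032, 0.7505, 0.4263, 0.5313, 0.1862, 0.042 → R0 = 2.7903
x·lx·mx: 0, 0.4508, 0.8064, 2.2515, 1.7052, 2.6565, 1.1172, 0.294 → Σ = 9.2816
T = 9.2816 / 2.7903 = 3.326381… → 3.33

3.33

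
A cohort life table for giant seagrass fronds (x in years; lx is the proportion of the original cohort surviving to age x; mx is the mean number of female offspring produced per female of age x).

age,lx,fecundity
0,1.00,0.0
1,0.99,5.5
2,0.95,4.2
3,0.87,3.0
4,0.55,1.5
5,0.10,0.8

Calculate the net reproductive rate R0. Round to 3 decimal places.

12.950

lx·mx by age: 0, 5.445, 3.99, 2.61, 0.825, 0.08
R0 = Σ lx·mx = 12.95 → 12.950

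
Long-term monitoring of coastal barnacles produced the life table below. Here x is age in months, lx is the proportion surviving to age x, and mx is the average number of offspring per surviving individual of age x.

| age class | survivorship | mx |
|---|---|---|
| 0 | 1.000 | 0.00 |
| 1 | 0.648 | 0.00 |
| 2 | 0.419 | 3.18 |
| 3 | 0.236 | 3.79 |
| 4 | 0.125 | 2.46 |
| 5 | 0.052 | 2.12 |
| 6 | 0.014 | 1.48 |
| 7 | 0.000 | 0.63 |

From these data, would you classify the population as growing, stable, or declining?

R0 = Σ lx·mx = 0 + 0 + 1.33242 + 0.89444 + 0.3075 + 0.11024 + 0.02072 + 0 = 2.66532
R0 > 1, so the population is growing.

growing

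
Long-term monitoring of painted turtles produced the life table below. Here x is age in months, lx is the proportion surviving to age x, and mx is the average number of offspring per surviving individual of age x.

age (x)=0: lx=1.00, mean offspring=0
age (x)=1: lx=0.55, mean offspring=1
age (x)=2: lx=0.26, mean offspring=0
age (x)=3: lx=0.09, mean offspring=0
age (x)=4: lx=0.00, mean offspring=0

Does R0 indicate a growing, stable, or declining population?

R0 = Σ lx·mx = 0 + 0.55 + 0 + 0 + 0 = 0.55
R0 < 1, so the population is declining.

declining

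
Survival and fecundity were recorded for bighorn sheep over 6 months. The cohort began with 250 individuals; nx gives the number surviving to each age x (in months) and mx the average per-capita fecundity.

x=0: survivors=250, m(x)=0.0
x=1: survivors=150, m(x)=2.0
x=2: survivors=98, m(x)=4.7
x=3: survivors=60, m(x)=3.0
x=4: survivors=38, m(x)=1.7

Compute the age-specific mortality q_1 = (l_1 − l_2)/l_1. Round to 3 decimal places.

lx = nx/n0 = nx/250: 1, 0.6, 0.392, 0.24, 0.152
q_1 = (l_1 − l_2) / l_1 = (0.6 − 0.392) / 0.6
     = 0.208 / 0.6 = 0.346667… → 0.347

0.347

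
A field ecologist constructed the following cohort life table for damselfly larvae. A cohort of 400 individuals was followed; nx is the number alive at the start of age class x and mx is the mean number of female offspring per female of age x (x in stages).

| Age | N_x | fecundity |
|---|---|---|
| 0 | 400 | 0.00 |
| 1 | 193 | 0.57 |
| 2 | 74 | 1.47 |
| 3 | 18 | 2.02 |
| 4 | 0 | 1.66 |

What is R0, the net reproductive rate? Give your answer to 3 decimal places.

0.638

lx = nx/n0 = nx/400: 1, 0.4825, 0.185, 0.045, 0
lx·mx by age: 0, 0.275025, 0.27195, 0.0909, 0
R0 = Σ lx·mx = 0.637875 → 0.638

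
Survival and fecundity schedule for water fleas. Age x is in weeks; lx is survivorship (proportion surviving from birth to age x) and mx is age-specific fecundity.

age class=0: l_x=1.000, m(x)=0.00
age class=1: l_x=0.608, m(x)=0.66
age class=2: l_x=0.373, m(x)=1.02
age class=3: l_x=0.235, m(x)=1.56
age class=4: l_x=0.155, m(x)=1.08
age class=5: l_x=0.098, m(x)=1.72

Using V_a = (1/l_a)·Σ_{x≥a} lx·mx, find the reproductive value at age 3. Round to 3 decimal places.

2.990

lx·mx for x ≥ 3: 0.3666, 0.1674, 0.16856 → sum = 0.70256
V_3 = 0.70256 / l_3 = 0.70256 / 0.235 = 2.989617… → 2.990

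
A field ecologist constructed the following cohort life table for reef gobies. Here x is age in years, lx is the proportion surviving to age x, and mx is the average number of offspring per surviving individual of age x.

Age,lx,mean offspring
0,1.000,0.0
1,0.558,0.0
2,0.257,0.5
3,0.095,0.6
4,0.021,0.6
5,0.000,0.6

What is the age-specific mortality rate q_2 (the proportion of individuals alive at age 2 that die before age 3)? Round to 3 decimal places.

q_2 = (l_2 − l_3) / l_2 = (0.257 − 0.095) / 0.257
     = 0.162 / 0.257 = 0.63035… → 0.630

0.630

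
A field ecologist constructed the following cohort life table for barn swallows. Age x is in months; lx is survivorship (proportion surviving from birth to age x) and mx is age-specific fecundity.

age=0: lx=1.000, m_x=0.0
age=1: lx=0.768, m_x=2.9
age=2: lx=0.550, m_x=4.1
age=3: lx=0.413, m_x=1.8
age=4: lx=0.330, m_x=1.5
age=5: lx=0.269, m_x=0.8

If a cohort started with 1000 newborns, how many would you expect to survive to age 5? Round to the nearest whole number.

Expected survivors = N0 · l_5 = 1000 × 0.269 = 269 → 269

269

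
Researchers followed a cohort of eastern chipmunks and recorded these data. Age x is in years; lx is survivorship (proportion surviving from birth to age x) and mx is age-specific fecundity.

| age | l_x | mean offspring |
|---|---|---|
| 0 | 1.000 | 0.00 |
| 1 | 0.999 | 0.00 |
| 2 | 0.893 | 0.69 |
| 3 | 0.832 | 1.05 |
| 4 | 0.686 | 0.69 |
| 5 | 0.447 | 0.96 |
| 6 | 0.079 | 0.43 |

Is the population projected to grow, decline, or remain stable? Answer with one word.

growing

R0 = Σ lx·mx = 0 + 0 + 0.61617 + 0.8736 + 0.47334 + 0.42912 + 0.03397 = 2.4262
R0 > 1, so the population is growing.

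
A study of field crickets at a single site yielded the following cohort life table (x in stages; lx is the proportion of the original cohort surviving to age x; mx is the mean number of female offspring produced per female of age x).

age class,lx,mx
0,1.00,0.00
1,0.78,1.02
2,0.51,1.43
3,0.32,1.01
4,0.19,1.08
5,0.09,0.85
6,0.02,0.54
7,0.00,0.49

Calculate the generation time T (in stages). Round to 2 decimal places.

lx·mx: 0, 0.7956, 0.7293, 0.3232, 0.2052, 0.0765, 0.0108, 0 → R0 = 2.1406
x·lx·mx: 0, 0.7956, 1.4586, 0.9696, 0.8208, 0.3825, 0.0648, 0 → Σ = 4.4919
T = 4.4919 / 2.1406 = 2.09843… → 2.10

2.10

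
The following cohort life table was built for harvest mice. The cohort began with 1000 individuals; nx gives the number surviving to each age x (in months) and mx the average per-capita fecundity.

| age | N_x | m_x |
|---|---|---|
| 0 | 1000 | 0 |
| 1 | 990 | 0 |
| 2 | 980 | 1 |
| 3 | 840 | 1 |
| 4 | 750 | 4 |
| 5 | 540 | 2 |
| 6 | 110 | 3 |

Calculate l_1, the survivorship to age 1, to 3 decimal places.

l_1 = n_1/n_0 = 990/1000 = 0.99 → 0.990

0.990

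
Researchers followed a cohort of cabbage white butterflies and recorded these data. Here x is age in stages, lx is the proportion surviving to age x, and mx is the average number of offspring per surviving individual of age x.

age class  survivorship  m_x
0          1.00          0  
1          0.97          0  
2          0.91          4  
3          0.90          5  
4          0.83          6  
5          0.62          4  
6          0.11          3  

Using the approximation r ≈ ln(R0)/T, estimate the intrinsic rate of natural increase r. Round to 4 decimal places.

R0 = Σ lx·mx = 0 + 0 + 3.64 + 4.5 + 4.98 + 2.48 + 0.33 = 15.93
Σ x·lx·mx = 55.08; T = 55.08/15.93 = 3.45763…
r ≈ ln(R0)/T = ln(15.93)/3.45763… = 0.800608… → 0.8006

0.8006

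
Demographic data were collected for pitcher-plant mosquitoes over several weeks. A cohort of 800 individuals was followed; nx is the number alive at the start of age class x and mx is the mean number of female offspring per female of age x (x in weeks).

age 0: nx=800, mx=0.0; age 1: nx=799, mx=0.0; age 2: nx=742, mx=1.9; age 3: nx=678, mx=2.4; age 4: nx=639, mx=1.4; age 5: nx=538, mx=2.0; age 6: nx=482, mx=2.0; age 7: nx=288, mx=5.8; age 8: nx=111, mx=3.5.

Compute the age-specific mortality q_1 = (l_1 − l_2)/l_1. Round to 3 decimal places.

lx = nx/n0 = nx/800: 1, 0.99875, 0.9275, 0.8475, 0.79875, 0.6725, 0.6025, 0.36, 0.13875
q_1 = (l_1 − l_2) / l_1 = (0.99875 − 0.9275) / 0.99875
     = 0.07125 / 0.99875 = 0.071339… → 0.071

0.071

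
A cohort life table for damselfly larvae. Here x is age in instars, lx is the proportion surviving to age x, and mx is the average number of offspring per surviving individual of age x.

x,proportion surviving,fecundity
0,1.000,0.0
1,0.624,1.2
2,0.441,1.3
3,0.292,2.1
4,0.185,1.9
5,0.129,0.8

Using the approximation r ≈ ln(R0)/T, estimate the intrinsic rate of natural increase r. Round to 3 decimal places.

R0 = Σ lx·mx = 0 + 0.7488 + 0.5733 + 0.6132 + 0.3515 + 0.1032 = 2.39
Σ x·lx·mx = 5.657; T = 5.657/2.39 = 2.36695…
r ≈ ln(R0)/T = ln(2.39)/2.36695… = 0.36811… → 0.368

0.368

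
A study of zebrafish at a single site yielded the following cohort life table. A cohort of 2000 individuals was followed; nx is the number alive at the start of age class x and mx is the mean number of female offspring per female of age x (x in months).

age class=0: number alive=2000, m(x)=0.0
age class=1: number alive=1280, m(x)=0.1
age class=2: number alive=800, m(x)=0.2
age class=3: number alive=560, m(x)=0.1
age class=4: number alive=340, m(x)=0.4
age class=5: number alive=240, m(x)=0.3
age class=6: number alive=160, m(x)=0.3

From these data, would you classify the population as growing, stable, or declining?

lx = nx/n0 = nx/2000: 1, 0.64, 0.4, 0.28, 0.17, 0.12, 0.08
R0 = Σ lx·mx = 0 + 0.064 + 0.08 + 0.028 + 0.068 + 0.036 + 0.024 = 0.3
R0 < 1, so the population is declining.

declining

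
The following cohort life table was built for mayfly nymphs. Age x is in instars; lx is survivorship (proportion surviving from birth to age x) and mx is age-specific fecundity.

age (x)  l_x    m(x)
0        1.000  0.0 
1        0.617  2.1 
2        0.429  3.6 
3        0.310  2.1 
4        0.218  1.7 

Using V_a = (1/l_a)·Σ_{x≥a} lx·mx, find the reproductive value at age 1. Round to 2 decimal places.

6.26

lx·mx for x ≥ 1: 1.2957, 1.5444, 0.651, 0.3706 → sum = 3.8617
V_1 = 3.8617 / l_1 = 3.8617 / 0.617 = 6.258833… → 6.26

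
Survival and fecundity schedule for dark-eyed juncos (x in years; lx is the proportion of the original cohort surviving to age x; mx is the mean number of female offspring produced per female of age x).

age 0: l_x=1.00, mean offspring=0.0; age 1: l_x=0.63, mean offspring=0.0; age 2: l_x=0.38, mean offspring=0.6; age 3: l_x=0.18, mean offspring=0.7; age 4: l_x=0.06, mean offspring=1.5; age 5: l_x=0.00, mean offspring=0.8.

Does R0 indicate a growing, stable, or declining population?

R0 = Σ lx·mx = 0 + 0 + 0.228 + 0.126 + 0.09 + 0 = 0.444
R0 < 1, so the population is declining.

declining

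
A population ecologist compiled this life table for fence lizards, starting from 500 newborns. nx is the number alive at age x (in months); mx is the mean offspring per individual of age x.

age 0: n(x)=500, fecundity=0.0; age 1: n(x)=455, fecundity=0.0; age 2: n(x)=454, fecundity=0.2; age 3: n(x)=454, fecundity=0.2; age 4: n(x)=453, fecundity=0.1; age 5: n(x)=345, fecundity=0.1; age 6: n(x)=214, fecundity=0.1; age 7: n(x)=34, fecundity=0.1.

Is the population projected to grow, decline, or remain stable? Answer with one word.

lx = nx/n0 = nx/500: 1, 0.91, 0.908, 0.908, 0.906, 0.69, 0.428, 0.068
R0 = Σ lx·mx = 0 + 0 + 0.1816 + 0.1816 + 0.0906 + 0.069 + 0.0428 + 0.0068 = 0.5724
R0 < 1, so the population is declining.

declining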